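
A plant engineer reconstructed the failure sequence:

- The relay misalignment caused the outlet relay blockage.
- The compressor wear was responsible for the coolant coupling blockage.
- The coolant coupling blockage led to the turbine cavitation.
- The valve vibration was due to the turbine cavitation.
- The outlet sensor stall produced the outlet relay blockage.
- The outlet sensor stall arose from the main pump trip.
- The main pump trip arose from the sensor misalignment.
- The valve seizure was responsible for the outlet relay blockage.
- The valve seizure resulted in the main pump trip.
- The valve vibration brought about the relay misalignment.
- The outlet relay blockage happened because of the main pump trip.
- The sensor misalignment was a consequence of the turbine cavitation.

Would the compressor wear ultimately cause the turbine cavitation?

There is a causal chain: the compressor wear → the coolant coupling blockage → the turbine cavitation.

Yes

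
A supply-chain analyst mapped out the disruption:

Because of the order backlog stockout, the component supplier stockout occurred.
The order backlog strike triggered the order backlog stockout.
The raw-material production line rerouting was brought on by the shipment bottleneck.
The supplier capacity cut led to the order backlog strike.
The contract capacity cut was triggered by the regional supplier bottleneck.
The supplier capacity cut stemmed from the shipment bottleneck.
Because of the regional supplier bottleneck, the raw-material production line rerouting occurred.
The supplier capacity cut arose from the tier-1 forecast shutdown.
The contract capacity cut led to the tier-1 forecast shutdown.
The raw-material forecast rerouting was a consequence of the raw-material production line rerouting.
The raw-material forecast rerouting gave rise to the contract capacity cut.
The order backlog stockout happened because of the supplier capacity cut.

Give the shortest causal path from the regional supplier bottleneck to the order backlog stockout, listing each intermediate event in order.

the regional supplier bottleneck → the contract capacity cut
the contract capacity cut → the tier-1 forecast shutdown
the tier-1 forecast shutdown → the supplier capacity cut
the supplier capacity cut → the order backlog stockout
Length: 4 steps.

the regional supplier bottleneck → the contract capacity cut → the tier-1 forecast shutdown → the supplier capacity cut → the order backlog stockout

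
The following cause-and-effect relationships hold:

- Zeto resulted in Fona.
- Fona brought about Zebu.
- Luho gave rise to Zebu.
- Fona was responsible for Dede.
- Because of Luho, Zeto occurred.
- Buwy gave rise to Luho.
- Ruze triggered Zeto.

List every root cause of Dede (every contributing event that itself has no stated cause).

Tracing upstream from Dede: Dede ← Fona ← Zeto ← Luho ← Buwy.
A separate upstream branch: Dede ← Fona ← Zeto ← Ruze.
Each of those chain origins has no stated cause.

Buwy, Ruze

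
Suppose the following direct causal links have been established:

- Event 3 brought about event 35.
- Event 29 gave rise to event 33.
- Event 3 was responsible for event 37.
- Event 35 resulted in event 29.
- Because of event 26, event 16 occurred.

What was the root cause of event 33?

Tracing upstream from event 33: event 33 ← event 29 ← event 35 ← event 3.
Event 3 has no stated cause, so it is the root.

event 3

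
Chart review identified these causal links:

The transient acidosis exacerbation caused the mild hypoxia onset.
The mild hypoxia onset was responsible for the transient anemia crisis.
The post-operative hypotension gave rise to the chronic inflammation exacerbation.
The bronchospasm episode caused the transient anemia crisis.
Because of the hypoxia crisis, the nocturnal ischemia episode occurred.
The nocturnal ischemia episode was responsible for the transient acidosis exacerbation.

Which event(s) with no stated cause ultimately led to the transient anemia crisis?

the bronchospasm episode, the hypoxia crisis

Tracing upstream from the transient anemia crisis: the transient anemia crisis ← the mild hypoxia onset ← the transient acidosis exacerbation ← the nocturnal ischemia episode ← the hypoxia crisis.
A separate upstream branch: the transient anemia crisis ← the bronchospasm episode.
Each of those chain origins has no stated cause.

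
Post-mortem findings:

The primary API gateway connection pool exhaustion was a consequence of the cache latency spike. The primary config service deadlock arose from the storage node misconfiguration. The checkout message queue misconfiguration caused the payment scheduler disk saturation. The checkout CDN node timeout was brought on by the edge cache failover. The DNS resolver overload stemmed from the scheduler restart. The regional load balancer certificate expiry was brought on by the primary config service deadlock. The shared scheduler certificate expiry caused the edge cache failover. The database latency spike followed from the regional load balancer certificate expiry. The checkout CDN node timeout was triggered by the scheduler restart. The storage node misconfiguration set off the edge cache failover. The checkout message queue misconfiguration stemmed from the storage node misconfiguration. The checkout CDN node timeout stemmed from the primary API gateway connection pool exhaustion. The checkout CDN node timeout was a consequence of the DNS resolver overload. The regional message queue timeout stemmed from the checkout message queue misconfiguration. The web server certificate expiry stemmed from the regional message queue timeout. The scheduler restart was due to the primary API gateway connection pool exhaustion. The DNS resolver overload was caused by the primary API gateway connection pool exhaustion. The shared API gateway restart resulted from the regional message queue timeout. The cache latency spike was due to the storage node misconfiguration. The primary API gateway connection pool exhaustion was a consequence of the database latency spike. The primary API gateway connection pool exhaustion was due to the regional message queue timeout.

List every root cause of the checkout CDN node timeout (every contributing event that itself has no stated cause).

Tracing upstream from the checkout CDN node timeout: the checkout CDN node timeout ← the edge cache failover ← the storage node misconfiguration.
A separate upstream branch: the checkout CDN node timeout ← the edge cache failover ← the shared scheduler certificate expiry.
Each of those chain origins has no stated cause.

the shared scheduler certificate expiry, the storage node misconfiguration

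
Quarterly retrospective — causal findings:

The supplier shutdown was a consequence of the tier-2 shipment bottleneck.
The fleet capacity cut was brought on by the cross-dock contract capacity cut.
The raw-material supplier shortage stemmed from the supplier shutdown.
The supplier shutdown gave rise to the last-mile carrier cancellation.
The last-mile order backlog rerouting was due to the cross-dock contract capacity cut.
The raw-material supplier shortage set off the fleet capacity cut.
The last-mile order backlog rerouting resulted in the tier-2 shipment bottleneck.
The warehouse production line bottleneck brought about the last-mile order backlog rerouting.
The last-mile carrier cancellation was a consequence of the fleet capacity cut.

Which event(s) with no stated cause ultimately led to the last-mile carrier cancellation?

Tracing upstream from the last-mile carrier cancellation: the last-mile carrier cancellation ← the fleet capacity cut ← the cross-dock contract capacity cut.
A separate upstream branch: the last-mile carrier cancellation ← the supplier shutdown ← the tier-2 shipment bottleneck ← the last-mile order backlog rerouting ← the warehouse production line bottleneck.
Each of those chain origins has no stated cause.

the cross-dock contract capacity cut, the warehouse production line bottleneck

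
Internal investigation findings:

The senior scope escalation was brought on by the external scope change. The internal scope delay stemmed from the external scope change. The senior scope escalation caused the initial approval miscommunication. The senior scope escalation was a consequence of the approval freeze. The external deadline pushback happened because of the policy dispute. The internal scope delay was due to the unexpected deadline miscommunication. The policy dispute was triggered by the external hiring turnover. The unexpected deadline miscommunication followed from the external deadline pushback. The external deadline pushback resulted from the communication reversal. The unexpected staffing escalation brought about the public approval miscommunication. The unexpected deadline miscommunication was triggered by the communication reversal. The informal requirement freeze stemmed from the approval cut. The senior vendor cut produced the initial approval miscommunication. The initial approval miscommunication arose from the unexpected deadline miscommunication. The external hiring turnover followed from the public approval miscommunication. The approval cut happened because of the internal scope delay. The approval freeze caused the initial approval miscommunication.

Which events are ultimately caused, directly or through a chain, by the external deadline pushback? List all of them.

the approval cut, the informal requirement freeze, the initial approval miscommunication, the internal scope delay, the unexpected deadline miscommunication

Direct effects: the unexpected deadline miscommunication.
2 steps out: the internal scope delay, the initial approval miscommunication.
3 steps out: the approval cut.
4 steps out: the informal requirement freeze.
Not reachable from it: the unexpected staffing escalation, the public approval miscommunication, the senior vendor cut, the external scope change, the external hiring turnover, the communication reversal, the policy dispute, the approval freeze, the senior scope escalation.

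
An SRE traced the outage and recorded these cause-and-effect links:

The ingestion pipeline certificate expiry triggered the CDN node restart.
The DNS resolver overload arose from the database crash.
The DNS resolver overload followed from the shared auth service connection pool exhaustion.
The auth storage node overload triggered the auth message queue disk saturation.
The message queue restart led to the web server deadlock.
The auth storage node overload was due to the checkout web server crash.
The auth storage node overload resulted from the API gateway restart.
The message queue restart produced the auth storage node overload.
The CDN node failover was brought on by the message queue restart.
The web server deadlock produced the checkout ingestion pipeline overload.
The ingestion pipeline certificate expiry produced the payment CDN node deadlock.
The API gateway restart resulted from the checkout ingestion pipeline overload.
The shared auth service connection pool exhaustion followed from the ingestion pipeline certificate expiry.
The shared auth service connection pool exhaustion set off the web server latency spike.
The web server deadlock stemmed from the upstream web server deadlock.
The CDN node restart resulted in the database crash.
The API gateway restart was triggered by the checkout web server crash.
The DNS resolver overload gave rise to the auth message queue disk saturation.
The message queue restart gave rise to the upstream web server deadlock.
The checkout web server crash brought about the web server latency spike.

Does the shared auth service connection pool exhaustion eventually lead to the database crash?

The shared auth service connection pool exhaustion leads to the web server latency spike, the DNS resolver overload, the auth message queue disk saturation; the database crash is not among them.

No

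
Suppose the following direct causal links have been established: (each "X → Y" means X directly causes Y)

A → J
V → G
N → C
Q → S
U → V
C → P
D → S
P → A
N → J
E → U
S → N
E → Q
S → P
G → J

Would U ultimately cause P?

U leads to V, G, J; P is not among them.

No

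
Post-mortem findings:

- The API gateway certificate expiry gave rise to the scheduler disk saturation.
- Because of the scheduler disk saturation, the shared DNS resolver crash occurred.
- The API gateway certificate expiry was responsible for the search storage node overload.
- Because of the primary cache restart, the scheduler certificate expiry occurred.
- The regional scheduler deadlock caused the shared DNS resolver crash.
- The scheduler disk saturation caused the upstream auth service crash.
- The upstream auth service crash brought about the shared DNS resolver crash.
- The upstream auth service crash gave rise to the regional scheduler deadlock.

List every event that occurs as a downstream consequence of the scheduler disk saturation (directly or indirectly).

Direct effects: the upstream auth service crash, the shared DNS resolver crash.
2 steps out: the regional scheduler deadlock.
Not reachable from it: the primary cache restart, the API gateway certificate expiry, the scheduler certificate expiry, the search storage node overload.

the regional scheduler deadlock, the shared DNS resolver crash, the upstream auth service crash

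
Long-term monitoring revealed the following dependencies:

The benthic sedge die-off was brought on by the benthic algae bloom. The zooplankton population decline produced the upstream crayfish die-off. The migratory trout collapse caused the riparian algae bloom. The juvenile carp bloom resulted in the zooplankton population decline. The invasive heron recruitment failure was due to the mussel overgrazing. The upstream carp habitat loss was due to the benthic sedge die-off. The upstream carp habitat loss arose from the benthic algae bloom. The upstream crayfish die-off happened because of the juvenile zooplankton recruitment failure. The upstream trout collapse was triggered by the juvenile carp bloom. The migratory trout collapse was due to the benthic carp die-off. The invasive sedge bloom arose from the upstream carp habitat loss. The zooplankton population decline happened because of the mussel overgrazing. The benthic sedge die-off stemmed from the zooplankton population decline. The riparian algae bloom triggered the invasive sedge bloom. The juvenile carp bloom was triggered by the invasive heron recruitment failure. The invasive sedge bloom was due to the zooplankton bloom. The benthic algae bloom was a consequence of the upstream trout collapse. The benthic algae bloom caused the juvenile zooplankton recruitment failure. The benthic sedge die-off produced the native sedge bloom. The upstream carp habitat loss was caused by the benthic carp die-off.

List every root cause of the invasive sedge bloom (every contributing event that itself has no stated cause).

Tracing upstream from the invasive sedge bloom: the invasive sedge bloom ← the upstream carp habitat loss ← the benthic sedge die-off ← the zooplankton population decline ← the mussel overgrazing.
A separate upstream branch: the invasive sedge bloom ← the upstream carp habitat loss ← the benthic carp die-off.
A separate upstream branch: the invasive sedge bloom ← the zooplankton bloom.
Each of those chain origins has no stated cause.

the benthic carp die-off, the mussel overgrazing, the zooplankton bloom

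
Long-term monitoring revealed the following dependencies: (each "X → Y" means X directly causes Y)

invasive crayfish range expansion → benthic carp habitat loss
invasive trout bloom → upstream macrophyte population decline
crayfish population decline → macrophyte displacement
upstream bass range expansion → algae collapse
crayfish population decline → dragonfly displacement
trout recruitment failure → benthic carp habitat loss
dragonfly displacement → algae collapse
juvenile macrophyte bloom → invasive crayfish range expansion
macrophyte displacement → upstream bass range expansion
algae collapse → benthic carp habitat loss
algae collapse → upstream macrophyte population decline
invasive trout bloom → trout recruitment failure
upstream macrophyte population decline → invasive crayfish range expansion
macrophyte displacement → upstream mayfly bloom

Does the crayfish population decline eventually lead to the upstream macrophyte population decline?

Yes

There is a causal chain: the crayfish population decline → the dragonfly displacement → the algae collapse → the upstream macrophyte population decline.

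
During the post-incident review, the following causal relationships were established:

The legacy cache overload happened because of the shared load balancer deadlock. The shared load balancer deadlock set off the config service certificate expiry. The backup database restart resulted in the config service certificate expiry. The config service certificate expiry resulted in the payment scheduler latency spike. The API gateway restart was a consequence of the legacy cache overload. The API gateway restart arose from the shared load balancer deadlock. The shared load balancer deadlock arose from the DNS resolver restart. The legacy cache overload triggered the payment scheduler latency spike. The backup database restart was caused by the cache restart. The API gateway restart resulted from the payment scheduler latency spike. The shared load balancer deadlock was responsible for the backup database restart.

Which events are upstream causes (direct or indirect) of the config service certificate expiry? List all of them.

the DNS resolver restart, the backup database restart, the cache restart, the shared load balancer deadlock

Immediate causes of the config service certificate expiry: the shared load balancer deadlock, the backup database restart.
Further upstream: the DNS resolver restart, the cache restart.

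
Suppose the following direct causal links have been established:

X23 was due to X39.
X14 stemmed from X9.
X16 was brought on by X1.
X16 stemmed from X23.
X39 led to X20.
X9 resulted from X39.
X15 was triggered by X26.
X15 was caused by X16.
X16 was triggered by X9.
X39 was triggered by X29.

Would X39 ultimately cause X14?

There is a causal chain: X39 → X9 → X14.

Yes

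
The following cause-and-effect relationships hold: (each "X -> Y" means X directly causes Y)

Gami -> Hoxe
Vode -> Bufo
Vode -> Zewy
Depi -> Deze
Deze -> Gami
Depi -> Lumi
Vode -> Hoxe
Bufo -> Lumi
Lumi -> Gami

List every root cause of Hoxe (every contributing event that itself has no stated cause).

Tracing upstream from Hoxe: Hoxe ← Gami ← Lumi ← Depi.
A separate upstream branch: Hoxe ← Vode.
Each of those chain origins has no stated cause.

Depi, Vode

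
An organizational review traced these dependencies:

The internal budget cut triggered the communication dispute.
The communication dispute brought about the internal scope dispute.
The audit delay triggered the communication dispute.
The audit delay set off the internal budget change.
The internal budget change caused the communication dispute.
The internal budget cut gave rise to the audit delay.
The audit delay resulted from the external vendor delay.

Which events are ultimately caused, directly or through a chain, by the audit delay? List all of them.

the communication dispute, the internal budget change, the internal scope dispute

Direct effects: the internal budget change, the communication dispute.
2 steps out: the internal scope dispute.
Not reachable from it: the internal budget cut, the external vendor delay.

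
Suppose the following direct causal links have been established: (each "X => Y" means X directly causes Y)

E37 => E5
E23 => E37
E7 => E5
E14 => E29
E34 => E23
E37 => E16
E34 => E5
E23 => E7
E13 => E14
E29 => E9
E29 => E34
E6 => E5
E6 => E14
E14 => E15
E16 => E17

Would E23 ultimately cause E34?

No

E23 leads to E37, E16, E7, E17, E5; E34 is not among them.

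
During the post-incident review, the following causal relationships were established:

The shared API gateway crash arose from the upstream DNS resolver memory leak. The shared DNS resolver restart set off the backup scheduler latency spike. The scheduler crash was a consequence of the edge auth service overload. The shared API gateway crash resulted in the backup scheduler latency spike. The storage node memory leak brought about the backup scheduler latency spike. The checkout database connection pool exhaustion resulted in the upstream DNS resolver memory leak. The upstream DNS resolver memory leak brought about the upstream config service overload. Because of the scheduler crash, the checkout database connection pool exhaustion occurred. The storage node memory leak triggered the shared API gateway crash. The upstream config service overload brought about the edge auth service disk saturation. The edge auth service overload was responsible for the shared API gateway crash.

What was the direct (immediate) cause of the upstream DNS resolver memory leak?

the checkout database connection pool exhaustion

Upstream contributors include the edge auth service overload, the scheduler crash, but only the checkout database connection pool exhaustion feeds directly into the upstream DNS resolver memory leak.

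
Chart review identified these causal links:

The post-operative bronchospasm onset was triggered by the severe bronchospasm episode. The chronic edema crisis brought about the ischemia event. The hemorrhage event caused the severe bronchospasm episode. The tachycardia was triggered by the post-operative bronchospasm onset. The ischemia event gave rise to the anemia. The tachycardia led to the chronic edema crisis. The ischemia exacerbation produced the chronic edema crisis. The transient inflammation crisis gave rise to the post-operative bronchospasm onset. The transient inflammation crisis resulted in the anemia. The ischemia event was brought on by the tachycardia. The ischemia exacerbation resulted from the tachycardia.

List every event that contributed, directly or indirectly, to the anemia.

Immediate causes of the anemia: the transient inflammation crisis, the ischemia event.
Further upstream: the hemorrhage event, the severe bronchospasm episode, the post-operative bronchospasm onset, the tachycardia, the ischemia exacerbation, the chronic edema crisis.

the chronic edema crisis, the hemorrhage event, the ischemia event, the ischemia exacerbation, the post-operative bronchospasm onset, the severe bronchospasm episode, the tachycardia, the transient inflammation crisis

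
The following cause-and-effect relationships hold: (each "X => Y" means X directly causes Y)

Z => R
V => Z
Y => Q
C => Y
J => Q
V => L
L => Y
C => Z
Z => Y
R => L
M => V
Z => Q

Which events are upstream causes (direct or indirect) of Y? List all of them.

C, L, M, R, V, Z

Immediate causes of Y: C, Z, L.
Further upstream: M, V, R.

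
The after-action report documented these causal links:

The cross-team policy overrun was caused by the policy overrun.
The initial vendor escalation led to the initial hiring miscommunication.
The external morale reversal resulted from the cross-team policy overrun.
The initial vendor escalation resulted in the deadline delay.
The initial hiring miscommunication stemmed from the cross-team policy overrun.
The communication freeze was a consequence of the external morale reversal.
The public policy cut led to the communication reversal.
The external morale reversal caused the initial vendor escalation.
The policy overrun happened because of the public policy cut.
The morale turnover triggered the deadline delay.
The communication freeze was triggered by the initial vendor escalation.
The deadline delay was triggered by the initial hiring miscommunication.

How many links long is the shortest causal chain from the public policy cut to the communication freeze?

Shortest chain: the public policy cut → the policy overrun → the cross-team policy overrun → the external morale reversal → the communication freeze.

4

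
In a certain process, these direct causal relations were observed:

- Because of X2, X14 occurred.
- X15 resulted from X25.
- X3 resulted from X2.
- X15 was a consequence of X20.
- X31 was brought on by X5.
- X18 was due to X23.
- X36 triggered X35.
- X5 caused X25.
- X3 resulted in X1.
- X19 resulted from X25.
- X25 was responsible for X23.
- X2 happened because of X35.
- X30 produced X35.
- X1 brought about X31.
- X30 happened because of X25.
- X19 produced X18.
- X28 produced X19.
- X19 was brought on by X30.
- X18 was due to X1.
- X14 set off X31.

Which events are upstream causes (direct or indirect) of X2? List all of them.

Immediate cause of X2: X35.
Further upstream: X5, X25, X30, X36.

X25, X30, X35, X36, X5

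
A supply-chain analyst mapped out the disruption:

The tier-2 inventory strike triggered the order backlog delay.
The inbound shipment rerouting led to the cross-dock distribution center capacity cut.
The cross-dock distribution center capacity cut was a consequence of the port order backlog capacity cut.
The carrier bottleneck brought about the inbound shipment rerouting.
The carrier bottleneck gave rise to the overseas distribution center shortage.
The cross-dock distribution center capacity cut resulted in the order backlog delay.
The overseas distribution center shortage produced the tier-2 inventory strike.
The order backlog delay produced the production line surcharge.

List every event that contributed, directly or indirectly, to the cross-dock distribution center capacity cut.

the carrier bottleneck, the inbound shipment rerouting, the port order backlog capacity cut

Immediate causes of the cross-dock distribution center capacity cut: the inbound shipment rerouting, the port order backlog capacity cut.
Further upstream: the carrier bottleneck.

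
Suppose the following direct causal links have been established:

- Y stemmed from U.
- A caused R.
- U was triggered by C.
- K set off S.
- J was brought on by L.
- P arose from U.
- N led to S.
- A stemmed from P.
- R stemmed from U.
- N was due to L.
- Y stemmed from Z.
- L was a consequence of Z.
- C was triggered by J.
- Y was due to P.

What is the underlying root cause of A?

Tracing upstream from A: A ← P ← U ← C ← J ← L ← Z.
Z has no stated cause, so it is the root.

Z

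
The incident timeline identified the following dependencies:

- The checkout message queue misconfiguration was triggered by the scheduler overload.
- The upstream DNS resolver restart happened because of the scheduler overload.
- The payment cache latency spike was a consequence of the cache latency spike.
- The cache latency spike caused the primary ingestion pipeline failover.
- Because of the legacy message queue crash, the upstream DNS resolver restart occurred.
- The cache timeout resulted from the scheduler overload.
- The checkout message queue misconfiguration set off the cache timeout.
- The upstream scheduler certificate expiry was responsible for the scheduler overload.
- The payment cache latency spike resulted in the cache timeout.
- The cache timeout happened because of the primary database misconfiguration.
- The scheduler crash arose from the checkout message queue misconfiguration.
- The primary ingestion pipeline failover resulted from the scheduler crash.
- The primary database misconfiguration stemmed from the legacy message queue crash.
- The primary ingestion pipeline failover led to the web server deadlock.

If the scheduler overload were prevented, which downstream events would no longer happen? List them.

the checkout message queue misconfiguration, the scheduler crash

Downstream of the scheduler overload: the checkout message queue misconfiguration, the scheduler crash, the cache timeout, the primary ingestion pipeline failover, the web server deadlock, the upstream DNS resolver restart.
Of those, still caused via another path: the cache timeout, the primary ingestion pipeline failover, the web server deadlock, the upstream DNS resolver restart.
The remainder have no surviving cause.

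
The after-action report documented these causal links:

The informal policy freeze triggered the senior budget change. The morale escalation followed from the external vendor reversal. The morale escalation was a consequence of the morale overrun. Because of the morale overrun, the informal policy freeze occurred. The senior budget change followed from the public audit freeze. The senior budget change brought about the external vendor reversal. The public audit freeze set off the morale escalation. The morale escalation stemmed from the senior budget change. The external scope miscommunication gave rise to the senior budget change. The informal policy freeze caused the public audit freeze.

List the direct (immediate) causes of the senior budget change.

Upstream contributors include the morale overrun, but only the external scope miscommunication, the informal policy freeze, the public audit freeze feed directly into the senior budget change.

the external scope miscommunication, the informal policy freeze, the public audit freeze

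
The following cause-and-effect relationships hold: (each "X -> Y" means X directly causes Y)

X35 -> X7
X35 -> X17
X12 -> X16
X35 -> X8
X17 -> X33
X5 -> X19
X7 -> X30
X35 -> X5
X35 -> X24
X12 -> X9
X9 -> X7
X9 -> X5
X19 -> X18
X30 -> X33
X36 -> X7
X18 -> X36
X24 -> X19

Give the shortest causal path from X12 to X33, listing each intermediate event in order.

X12 → X9
X9 → X7
X7 → X30
X30 → X33
Length: 4 steps.

X12 → X9 → X7 → X30 → X33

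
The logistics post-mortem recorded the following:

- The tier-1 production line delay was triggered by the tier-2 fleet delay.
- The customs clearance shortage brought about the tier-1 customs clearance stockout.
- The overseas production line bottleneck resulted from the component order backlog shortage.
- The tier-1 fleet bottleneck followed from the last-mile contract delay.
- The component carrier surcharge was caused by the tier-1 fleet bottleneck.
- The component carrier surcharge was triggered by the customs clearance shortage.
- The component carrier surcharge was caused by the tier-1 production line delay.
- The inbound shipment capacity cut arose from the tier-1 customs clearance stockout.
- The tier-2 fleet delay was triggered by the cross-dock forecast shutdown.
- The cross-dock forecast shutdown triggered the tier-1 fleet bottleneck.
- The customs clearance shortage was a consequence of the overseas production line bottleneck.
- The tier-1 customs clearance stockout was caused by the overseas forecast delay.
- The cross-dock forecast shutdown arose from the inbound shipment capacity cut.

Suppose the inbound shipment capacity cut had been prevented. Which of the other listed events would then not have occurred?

Downstream of the inbound shipment capacity cut: the cross-dock forecast shutdown, the tier-1 fleet bottleneck, the tier-2 fleet delay, the tier-1 production line delay, the component carrier surcharge.
Of those, still caused via another path: the tier-1 fleet bottleneck, the component carrier surcharge.
The remainder have no surviving cause.

the cross-dock forecast shutdown, the tier-1 production line delay, the tier-2 fleet delay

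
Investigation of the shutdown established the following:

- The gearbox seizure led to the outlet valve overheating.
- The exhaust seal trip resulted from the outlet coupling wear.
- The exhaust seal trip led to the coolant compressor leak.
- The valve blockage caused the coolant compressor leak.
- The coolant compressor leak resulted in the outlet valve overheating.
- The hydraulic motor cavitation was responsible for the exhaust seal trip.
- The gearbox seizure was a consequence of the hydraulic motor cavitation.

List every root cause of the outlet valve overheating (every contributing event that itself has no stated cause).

the hydraulic motor cavitation, the outlet coupling wear, the valve blockage

Tracing upstream from the outlet valve overheating: the outlet valve overheating ← the coolant compressor leak ← the exhaust seal trip ← the outlet coupling wear.
A separate upstream branch: the outlet valve overheating ← the gearbox seizure ← the hydraulic motor cavitation.
A separate upstream branch: the outlet valve overheating ← the coolant compressor leak ← the valve blockage.
Each of those chain origins has no stated cause.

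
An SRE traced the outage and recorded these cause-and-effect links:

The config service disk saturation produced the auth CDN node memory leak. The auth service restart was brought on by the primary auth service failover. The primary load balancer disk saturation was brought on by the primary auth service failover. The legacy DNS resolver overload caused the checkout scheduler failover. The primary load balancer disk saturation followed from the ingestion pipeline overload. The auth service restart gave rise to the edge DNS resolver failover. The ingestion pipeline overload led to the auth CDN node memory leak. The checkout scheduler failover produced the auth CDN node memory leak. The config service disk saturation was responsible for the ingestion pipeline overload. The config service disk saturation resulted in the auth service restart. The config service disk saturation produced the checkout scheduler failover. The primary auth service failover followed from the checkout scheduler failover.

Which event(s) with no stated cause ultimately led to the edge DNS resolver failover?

Tracing upstream from the edge DNS resolver failover: the edge DNS resolver failover ← the auth service restart ← the primary auth service failover ← the checkout scheduler failover ← the legacy DNS resolver overload.
A separate upstream branch: the edge DNS resolver failover ← the auth service restart ← the config service disk saturation.
Each of those chain origins has no stated cause.

the config service disk saturation, the legacy DNS resolver overload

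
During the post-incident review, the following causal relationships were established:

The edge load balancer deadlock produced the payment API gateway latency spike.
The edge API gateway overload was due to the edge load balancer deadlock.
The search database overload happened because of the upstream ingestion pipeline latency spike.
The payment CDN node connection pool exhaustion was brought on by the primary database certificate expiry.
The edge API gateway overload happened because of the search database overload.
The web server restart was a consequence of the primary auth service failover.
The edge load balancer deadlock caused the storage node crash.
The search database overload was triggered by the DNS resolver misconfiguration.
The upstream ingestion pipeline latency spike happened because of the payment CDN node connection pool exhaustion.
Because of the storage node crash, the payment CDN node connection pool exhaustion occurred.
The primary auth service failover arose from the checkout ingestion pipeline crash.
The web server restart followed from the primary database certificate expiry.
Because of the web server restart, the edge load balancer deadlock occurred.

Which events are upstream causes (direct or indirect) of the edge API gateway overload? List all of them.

the DNS resolver misconfiguration, the checkout ingestion pipeline crash, the edge load balancer deadlock, the payment CDN node connection pool exhaustion, the primary auth service failover, the primary database certificate expiry, the search database overload, the storage node crash, the upstream ingestion pipeline latency spike, the web server restart

Immediate causes of the edge API gateway overload: the edge load balancer deadlock, the search database overload.
Further upstream: the checkout ingestion pipeline crash, the primary database certificate expiry, the primary auth service failover, the web server restart, the storage node crash, the payment CDN node connection pool exhaustion, the DNS resolver misconfiguration, the upstream ingestion pipeline latency spike.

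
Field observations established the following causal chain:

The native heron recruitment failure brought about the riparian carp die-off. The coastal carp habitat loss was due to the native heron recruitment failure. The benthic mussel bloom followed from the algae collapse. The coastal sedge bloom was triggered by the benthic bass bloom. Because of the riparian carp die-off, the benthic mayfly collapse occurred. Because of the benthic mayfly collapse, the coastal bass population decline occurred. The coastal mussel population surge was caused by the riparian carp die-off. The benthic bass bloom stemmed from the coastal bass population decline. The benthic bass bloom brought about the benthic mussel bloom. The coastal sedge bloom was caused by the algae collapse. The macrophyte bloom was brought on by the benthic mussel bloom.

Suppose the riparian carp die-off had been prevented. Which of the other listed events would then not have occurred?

Downstream of the riparian carp die-off: the benthic mayfly collapse, the coastal bass population decline, the benthic bass bloom, the benthic mussel bloom, the macrophyte bloom, the coastal sedge bloom, the coastal mussel population surge.
Of those, still caused via another path: the benthic mussel bloom, the macrophyte bloom, the coastal sedge bloom.
The remainder have no surviving cause.

the benthic bass bloom, the benthic mayfly collapse, the coastal bass population decline, the coastal mussel population surge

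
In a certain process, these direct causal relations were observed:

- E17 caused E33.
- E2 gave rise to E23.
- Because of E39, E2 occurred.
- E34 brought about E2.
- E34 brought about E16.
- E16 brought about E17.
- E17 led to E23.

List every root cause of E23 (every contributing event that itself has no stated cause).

E34, E39

Tracing upstream from E23: E23 ← E2 ← E39.
A separate upstream branch: E23 ← E2 ← E34.
Each of those chain origins has no stated cause.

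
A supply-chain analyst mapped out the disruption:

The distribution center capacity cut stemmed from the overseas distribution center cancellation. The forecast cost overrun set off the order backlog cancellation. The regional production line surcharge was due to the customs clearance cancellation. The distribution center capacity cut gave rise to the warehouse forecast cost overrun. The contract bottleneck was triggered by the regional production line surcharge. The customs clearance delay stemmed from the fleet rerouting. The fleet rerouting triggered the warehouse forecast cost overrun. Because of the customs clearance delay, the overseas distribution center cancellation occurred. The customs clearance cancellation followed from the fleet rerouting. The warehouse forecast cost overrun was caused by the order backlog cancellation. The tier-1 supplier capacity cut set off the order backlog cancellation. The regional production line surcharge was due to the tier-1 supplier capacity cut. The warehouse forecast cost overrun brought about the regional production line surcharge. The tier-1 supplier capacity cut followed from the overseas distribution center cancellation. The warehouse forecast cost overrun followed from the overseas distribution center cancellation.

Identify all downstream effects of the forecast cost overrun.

Direct effects: the order backlog cancellation.
2 steps out: the warehouse forecast cost overrun.
3 steps out: the regional production line surcharge.
4 steps out: the contract bottleneck.
Not reachable from it: the fleet rerouting, the customs clearance delay, the overseas distribution center cancellation, the customs clearance cancellation, the tier-1 supplier capacity cut, the distribution center capacity cut.

the contract bottleneck, the order backlog cancellation, the regional production line surcharge, the warehouse forecast cost overrun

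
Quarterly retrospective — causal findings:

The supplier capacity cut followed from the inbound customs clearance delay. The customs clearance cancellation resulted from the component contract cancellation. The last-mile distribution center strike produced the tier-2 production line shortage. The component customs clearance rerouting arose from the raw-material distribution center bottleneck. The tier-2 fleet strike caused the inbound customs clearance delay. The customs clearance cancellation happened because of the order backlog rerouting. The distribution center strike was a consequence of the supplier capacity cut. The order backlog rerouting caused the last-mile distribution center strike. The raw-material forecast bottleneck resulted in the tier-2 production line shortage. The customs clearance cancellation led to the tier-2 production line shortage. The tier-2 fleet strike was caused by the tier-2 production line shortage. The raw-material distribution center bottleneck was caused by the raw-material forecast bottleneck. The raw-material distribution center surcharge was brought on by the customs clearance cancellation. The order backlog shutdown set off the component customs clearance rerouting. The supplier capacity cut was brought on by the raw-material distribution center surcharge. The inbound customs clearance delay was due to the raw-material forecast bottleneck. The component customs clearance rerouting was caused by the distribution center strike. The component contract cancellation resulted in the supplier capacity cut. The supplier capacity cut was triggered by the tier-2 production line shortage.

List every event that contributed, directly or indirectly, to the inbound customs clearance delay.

the component contract cancellation, the customs clearance cancellation, the last-mile distribution center strike, the order backlog rerouting, the raw-material forecast bottleneck, the tier-2 fleet strike, the tier-2 production line shortage

Immediate causes of the inbound customs clearance delay: the raw-material forecast bottleneck, the tier-2 fleet strike.
Further upstream: the order backlog rerouting, the component contract cancellation, the customs clearance cancellation, the last-mile distribution center strike, the tier-2 production line shortage.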